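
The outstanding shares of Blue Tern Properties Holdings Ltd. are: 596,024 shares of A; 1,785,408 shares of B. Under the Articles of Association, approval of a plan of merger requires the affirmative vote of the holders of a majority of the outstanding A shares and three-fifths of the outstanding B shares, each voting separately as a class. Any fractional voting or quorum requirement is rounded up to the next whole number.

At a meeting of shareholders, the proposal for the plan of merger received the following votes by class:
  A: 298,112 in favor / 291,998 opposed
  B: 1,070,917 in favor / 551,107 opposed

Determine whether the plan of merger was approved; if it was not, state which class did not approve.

Not approved — the B shares did not give the required vote.

A: a majority of 596024 is 298013; 298,013 required, 298,112 in favor — approved.
B: 3/5 of 1785408 = 1071244.80, rounded up to 1071245; 1,071,245 required, 1,070,917 in favor — not approved.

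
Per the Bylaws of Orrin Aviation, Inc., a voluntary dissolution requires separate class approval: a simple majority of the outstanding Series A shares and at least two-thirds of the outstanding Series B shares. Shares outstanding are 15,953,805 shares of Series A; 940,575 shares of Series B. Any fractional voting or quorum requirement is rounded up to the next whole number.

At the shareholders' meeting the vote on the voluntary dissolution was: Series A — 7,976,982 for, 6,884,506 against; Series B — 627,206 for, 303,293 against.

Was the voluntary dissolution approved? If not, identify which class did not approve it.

Series A: a majority of 15953805 is 7976903; 7,976,903 required, 7,976,982 in favor — approved.
Series B: 2/3 of 940575 = 627050; 627,050 required, 627,206 in favor — approved.

Approved — every class gave the required vote.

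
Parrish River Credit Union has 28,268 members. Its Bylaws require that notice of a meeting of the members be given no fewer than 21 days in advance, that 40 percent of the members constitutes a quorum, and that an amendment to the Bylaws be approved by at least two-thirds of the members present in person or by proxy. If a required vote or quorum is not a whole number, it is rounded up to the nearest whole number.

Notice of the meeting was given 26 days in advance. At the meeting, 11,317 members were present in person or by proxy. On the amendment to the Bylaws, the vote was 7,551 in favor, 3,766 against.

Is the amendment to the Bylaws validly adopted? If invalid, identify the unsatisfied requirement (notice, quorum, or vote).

Notice: 26 days given; 21 required. Satisfied.
Quorum: 40% of 28,268 = 11,307.20, rounded up to 11,308; 11,317 present. Satisfied.
Vote: requires two-thirds of those present (11,317); 2/3 of 11317 = 7544.67, rounded up to 7545, so 7,545 needed; 7,551 in favor. Satisfied.

Valid — all requirements satisfied.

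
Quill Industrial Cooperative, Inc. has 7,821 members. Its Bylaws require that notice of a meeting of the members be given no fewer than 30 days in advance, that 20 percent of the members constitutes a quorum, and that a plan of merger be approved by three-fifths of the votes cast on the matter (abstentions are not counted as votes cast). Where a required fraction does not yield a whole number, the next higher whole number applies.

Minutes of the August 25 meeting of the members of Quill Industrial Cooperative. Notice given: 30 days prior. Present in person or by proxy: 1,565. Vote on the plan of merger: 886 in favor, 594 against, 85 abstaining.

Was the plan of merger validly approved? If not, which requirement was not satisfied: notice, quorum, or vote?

Notice: 30 days given; 30 required. Satisfied.
Quorum: 20% of 7,821 = 1,564.20, rounded up to 1,565; 1,565 present. Satisfied.
Vote: requires three-fifths of the votes cast (1,565 − 85 abstaining = 1,480); 3/5 of 1480 = 888, so 888 needed; 886 in favor. Not satisfied.

Invalid — vote requirement not satisfied.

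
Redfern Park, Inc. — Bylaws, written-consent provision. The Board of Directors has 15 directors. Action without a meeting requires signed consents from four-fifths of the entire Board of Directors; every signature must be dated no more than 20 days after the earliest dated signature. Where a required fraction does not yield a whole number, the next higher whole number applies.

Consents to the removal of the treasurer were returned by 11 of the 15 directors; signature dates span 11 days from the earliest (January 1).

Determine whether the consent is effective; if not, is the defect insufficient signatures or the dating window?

Signatures required: four-fifths of 15 — 4/5 of 15 = 12, so 12 needed; 11 signed. Insufficient.
Dating window: the latest signature is 11 days after the earliest; the limit is 20 days. Within the window.

Not effective — insufficient signatures.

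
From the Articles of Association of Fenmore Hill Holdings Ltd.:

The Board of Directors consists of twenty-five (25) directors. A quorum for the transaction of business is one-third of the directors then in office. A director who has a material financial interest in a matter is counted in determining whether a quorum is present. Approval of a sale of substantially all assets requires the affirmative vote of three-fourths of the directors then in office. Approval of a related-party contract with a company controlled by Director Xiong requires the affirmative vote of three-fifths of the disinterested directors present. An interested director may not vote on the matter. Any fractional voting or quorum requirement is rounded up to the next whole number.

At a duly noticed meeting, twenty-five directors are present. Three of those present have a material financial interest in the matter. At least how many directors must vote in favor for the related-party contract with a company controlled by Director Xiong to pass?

The related-party contract with a company controlled by Director Xiong requires three-fifths of the disinterested directors present (25 − 3 = 22).
3/5 of 22 = 13.20, rounded up to 14.

14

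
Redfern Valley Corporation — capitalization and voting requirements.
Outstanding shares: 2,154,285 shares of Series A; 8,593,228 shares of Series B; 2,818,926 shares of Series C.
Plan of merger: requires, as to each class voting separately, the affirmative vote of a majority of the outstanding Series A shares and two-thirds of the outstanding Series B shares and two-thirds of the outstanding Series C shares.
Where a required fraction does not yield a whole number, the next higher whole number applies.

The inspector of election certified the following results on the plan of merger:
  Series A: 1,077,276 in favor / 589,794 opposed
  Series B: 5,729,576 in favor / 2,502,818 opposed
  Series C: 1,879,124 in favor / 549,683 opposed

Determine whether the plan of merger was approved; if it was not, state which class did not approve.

Not approved — the Series C shares did not give the required vote.

Series A: a majority of 2154285 is 1077143; 1,077,143 required, 1,077,276 in favor — approved.
Series B: 2/3 of 8593228 = 5728818.67, rounded up to 5728819; 5,728,819 required, 5,729,576 in favor — approved.
Series C: 2/3 of 2818926 = 1879284; 1,879,284 required, 1,879,124 in favor — not approved.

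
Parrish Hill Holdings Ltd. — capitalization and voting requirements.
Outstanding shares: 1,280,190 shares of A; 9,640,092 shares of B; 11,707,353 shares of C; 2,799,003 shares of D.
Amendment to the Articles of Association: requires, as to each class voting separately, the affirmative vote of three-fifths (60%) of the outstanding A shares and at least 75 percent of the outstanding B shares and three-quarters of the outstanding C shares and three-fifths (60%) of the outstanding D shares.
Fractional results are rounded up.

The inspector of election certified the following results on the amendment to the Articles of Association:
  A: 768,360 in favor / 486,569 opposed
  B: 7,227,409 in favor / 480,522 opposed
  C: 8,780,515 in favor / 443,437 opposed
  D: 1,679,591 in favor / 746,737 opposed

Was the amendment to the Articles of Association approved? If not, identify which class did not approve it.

Not approved — the B shares did not give the required vote.

A: 3/5 of 1280190 = 768114; 768,114 required, 768,360 in favor — approved.
B: 3/4 of 9640092 = 7230069; 7,230,069 required, 7,227,409 in favor — not approved.
C: 3/4 of 11707353 = 8780514.75, rounded up to 8780515; 8,780,515 required, 8,780,515 in favor — approved.
D: 3/5 of 2799003 = 1679401.80, rounded up to 1679402; 1,679,402 required, 1,679,591 in favor — approved.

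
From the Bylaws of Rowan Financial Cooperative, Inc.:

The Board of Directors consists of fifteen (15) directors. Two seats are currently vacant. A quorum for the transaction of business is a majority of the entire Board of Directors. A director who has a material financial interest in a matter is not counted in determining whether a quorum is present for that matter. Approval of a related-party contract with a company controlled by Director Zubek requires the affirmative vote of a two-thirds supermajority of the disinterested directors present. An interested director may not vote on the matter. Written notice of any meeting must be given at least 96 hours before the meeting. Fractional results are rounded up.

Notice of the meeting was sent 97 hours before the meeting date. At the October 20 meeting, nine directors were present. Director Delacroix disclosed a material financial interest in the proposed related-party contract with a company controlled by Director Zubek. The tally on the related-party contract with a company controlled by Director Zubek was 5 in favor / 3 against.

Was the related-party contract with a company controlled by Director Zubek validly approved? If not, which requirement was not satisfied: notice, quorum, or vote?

Notice: 97 hours given; 96 required (97 ≥ 96). Satisfied.
Quorum: 9 present, but the 1 interested director does not count, leaving 8. Quorum is 8. Satisfied.
Vote: the related-party contract with a company controlled by Director Zubek requires two-thirds of the disinterested directors present (9 − 1 = 8). 2/3 of 8 = 5.33, rounded up to 6, so 6 affirmative votes are needed; 5 voted in favor. Not satisfied.

Invalid — vote requirement not satisfied.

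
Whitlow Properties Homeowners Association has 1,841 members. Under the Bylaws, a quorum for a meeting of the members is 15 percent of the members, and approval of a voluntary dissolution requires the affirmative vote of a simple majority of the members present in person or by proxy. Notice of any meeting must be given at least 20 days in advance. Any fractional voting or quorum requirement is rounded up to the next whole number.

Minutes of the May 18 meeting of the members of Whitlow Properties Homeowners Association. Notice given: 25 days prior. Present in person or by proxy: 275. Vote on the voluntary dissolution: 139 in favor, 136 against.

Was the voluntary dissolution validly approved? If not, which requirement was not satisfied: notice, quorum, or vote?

Notice: 25 days given; 20 required. Satisfied.
Quorum: 15% of 1,841 = 276.15, rounded up to 277; 275 present. Not satisfied.
Vote: requires a majority of those present (275); a majority of 275 is 138, so 138 needed; 139 in favor. Satisfied.

Invalid — quorum requirement not satisfied.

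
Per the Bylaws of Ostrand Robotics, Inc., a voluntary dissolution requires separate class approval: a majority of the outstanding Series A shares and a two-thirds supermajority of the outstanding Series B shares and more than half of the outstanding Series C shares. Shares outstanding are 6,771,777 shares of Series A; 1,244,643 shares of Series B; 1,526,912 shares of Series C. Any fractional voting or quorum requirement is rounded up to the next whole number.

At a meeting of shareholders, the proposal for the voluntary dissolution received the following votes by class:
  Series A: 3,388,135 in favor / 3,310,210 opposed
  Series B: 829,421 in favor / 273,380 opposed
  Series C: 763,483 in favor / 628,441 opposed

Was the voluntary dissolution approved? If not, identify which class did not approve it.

Not approved — the Series B shares did not give the required vote.

Series A: a majority of 6771777 is 3385889; 3,385,889 required, 3,388,135 in favor — approved.
Series B: 2/3 of 1244643 = 829762; 829,762 required, 829,421 in favor — not approved.
Series C: a majority of 1526912 is 763457; 763,457 required, 763,483 in favor — approved.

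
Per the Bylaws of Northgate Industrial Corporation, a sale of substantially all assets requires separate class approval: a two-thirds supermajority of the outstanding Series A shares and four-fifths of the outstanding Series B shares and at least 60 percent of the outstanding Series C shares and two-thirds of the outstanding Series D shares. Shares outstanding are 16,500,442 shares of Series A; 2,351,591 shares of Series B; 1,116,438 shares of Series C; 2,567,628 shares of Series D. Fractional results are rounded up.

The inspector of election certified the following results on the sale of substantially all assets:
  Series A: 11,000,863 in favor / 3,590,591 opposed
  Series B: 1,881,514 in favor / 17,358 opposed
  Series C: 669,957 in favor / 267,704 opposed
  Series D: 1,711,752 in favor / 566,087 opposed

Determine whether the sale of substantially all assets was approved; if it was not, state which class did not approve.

Series A: 2/3 of 16500442 = 11000294.67, rounded up to 11000295; 11,000,295 required, 11,000,863 in favor — approved.
Series B: 4/5 of 2351591 = 1881272.80, rounded up to 1881273; 1,881,273 required, 1,881,514 in favor — approved.
Series C: 3/5 of 1116438 = 669862.80, rounded up to 669863; 669,863 required, 669,957 in favor — approved.
Series D: 2/3 of 2567628 = 1711752; 1,711,752 required, 1,711,752 in favor — approved.

Approved — every class gave the required vote.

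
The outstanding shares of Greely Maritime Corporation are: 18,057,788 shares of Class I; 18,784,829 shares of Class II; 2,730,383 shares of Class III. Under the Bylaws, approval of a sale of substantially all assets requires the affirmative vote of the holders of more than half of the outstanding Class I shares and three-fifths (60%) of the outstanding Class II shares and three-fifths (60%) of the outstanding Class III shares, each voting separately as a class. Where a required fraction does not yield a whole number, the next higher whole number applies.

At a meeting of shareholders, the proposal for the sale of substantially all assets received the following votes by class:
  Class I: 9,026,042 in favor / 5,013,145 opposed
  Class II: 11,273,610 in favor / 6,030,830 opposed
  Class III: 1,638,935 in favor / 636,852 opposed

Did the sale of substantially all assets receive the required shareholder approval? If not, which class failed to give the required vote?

Class I: a majority of 18057788 is 9028895; 9,028,895 required, 9,026,042 in favor — not approved.
Class II: 3/5 of 18784829 = 11270897.40, rounded up to 11270898; 11,270,898 required, 11,273,610 in favor — approved.
Class III: 3/5 of 2730383 = 1638229.80, rounded up to 1638230; 1,638,230 required, 1,638,935 in favor — approved.

Not approved — the Class I shares did not give the required vote.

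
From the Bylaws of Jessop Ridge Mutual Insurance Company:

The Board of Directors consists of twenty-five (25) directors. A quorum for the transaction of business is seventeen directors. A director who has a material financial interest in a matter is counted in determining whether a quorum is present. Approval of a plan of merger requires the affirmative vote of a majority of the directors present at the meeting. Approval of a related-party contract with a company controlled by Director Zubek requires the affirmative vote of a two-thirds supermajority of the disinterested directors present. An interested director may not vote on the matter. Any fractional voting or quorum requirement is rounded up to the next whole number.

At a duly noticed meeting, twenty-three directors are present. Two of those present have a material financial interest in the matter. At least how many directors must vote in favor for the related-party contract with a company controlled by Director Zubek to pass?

The related-party contract with a company controlled by Director Zubek requires two-thirds of the disinterested directors present (23 − 2 = 21).
2/3 of 21 = 14.

14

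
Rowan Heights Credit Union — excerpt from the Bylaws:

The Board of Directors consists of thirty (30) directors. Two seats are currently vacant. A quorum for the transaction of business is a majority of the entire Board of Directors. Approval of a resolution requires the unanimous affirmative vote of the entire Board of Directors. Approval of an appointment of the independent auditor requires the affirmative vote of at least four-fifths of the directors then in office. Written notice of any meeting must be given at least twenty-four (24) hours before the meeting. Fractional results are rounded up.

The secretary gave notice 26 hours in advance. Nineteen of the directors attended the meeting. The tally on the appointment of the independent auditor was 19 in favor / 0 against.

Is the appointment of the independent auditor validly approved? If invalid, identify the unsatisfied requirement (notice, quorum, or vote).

Notice: 26 hours given; 24 required (26 ≥ 24). Satisfied.
Quorum: 19 present; quorum is 16. Satisfied.
Vote: the appointment of the independent auditor requires four-fifths of the directors then in office (28). 4/5 of 28 = 22.40, rounded up to 23, so 23 affirmative votes are needed; 19 voted in favor. Not satisfied.

Invalid — vote requirement not satisfied.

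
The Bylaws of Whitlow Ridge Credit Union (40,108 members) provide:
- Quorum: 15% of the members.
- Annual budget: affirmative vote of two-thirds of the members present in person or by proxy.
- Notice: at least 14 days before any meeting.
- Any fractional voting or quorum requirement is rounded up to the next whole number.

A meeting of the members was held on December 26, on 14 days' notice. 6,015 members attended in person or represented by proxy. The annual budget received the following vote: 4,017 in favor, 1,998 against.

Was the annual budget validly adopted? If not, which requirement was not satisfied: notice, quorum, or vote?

Invalid — quorum requirement not satisfied.

Notice: 14 days given; 14 required. Satisfied.
Quorum: 15% of 40,108 = 6,016.20, rounded up to 6,017; 6,015 present. Not satisfied.
Vote: requires two-thirds of those present (6,015); 2/3 of 6015 = 4010, so 4,010 needed; 4,017 in favor. Satisfied.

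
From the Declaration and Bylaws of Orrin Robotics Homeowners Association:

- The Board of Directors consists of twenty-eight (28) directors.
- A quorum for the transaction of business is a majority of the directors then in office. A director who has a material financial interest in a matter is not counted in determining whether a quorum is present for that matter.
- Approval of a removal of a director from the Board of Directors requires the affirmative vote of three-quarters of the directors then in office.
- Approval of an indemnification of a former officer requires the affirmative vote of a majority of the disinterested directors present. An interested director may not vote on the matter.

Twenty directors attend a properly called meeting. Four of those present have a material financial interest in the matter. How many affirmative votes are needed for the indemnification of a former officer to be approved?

9

The indemnification of a former officer requires a majority of the disinterested directors present (20 − 4 = 16).
A majority of 16 is 9.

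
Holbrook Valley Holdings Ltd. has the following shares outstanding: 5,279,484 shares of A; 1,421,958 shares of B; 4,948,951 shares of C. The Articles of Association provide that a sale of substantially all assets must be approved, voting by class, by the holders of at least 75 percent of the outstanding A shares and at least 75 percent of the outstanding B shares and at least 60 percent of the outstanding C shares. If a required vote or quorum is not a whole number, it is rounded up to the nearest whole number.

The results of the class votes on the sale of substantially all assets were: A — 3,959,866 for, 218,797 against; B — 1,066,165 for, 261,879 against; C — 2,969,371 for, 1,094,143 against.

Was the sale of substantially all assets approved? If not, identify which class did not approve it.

Not approved — the B shares did not give the required vote.

A: 3/4 of 5279484 = 3959613; 3,959,613 required, 3,959,866 in favor — approved.
B: 3/4 of 1421958 = 1066468.50, rounded up to 1066469; 1,066,469 required, 1,066,165 in favor — not approved.
C: 3/5 of 4948951 = 2969370.60, rounded up to 2969371; 2,969,371 required, 2,969,371 in favor — approved.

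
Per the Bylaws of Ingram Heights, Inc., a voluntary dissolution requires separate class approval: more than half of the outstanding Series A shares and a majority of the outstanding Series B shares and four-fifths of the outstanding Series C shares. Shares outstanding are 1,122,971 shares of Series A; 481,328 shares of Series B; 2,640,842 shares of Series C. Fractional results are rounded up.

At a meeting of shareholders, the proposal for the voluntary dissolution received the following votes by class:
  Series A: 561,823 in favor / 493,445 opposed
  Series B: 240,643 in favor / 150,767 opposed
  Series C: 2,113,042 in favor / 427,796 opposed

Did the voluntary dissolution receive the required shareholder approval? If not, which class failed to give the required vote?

Not approved — the Series B shares did not give the required vote.

Series A: a majority of 1122971 is 561486; 561,486 required, 561,823 in favor — approved.
Series B: a majority of 481328 is 240665; 240,665 required, 240,643 in favor — not approved.
Series C: 4/5 of 2640842 = 2112673.60, rounded up to 2112674; 2,112,674 required, 2,113,042 in favor — approved.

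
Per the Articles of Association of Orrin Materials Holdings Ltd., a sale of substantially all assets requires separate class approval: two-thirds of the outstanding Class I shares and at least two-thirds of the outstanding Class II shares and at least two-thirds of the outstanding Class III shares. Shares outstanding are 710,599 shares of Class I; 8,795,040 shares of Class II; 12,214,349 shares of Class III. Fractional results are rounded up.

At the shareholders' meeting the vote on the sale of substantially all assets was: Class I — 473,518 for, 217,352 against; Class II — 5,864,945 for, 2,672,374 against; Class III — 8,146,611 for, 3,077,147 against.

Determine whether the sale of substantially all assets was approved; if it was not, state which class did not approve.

Not approved — the Class I shares did not give the required vote.

Class I: 2/3 of 710599 = 473732.67, rounded up to 473733; 473,733 required, 473,518 in favor — not approved.
Class II: 2/3 of 8795040 = 5863360; 5,863,360 required, 5,864,945 in favor — approved.
Class III: 2/3 of 12214349 = 8142899.33, rounded up to 8142900; 8,142,900 required, 8,146,611 in favor — approved.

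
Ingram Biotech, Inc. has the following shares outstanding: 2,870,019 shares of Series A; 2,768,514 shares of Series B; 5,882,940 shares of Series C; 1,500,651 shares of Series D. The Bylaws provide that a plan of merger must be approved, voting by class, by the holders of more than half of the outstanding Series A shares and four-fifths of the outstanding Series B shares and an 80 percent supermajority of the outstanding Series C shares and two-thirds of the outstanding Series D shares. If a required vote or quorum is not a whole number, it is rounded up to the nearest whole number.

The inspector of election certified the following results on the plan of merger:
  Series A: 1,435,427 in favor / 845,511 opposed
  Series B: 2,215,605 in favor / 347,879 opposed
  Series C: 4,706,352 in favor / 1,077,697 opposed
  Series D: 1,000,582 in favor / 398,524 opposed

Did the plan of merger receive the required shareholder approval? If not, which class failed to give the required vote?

Approved — every class gave the required vote.

Series A: a majority of 2870019 is 1435010; 1,435,010 required, 1,435,427 in favor — approved.
Series B: 4/5 of 2768514 = 2214811.20, rounded up to 2214812; 2,214,812 required, 2,215,605 in favor — approved.
Series C: 4/5 of 5882940 = 4706352; 4,706,352 required, 4,706,352 in favor — approved.
Series D: 2/3 of 1500651 = 1000434; 1,000,434 required, 1,000,582 in favor — approved.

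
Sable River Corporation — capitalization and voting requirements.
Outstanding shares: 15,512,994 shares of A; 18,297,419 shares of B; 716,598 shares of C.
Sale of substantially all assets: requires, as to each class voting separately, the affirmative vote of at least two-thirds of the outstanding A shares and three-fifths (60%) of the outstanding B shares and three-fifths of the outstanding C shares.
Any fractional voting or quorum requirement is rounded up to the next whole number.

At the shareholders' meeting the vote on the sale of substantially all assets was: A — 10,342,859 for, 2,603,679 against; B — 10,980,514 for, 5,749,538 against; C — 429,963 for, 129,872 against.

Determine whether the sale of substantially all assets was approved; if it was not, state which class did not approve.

Approved — every class gave the required vote.

A: 2/3 of 15512994 = 10341996; 10,341,996 required, 10,342,859 in favor — approved.
B: 3/5 of 18297419 = 10978451.40, rounded up to 10978452; 10,978,452 required, 10,980,514 in favor — approved.
C: 3/5 of 716598 = 429958.80, rounded up to 429959; 429,959 required, 429,963 in favor — approved.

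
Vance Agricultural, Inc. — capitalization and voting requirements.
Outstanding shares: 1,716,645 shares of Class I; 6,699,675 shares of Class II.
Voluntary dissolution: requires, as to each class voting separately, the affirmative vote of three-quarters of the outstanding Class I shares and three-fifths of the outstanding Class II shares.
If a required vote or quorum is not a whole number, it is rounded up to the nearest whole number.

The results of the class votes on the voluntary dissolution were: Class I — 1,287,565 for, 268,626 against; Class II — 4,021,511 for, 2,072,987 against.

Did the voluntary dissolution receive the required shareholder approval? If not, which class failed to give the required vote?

Approved — every class gave the required vote.

Class I: 3/4 of 1716645 = 1287483.75, rounded up to 1287484; 1,287,484 required, 1,287,565 in favor — approved.
Class II: 3/5 of 6699675 = 4019805; 4,019,805 required, 4,021,511 in favor — approved.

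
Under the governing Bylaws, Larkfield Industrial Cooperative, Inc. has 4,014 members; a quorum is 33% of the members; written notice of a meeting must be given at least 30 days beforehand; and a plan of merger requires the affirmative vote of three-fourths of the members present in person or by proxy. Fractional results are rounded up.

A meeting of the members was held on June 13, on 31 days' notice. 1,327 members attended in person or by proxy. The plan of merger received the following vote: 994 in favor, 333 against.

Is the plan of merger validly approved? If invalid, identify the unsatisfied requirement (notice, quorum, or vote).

Invalid — vote requirement not satisfied.

Notice: 31 days given; 30 required. Satisfied.
Quorum: 33% of 4,014 = 1,324.62, rounded up to 1,325; 1,327 present. Satisfied.
Vote: requires three-fourths of those present (1,327); 3/4 of 1327 = 995.25, rounded up to 996, so 996 needed; 994 in favor. Not satisfied.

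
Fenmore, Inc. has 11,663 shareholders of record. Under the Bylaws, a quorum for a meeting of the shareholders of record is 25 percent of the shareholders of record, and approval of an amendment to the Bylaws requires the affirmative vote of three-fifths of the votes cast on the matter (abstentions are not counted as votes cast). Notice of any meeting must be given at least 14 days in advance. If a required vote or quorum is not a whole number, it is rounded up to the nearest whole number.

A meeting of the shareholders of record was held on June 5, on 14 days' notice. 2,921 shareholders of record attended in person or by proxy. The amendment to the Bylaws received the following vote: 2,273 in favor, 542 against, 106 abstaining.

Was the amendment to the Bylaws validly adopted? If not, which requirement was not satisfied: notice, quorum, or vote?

Valid — all requirements satisfied.

Notice: 14 days given; 14 required. Satisfied.
Quorum: 25% of 11,663 = 2,915.75, rounded up to 2,916; 2,921 present. Satisfied.
Vote: requires three-fifths of the votes cast (2,921 − 106 abstaining = 2,815); 3/5 of 2815 = 1689, so 1,689 needed; 2,273 in favor. Satisfied.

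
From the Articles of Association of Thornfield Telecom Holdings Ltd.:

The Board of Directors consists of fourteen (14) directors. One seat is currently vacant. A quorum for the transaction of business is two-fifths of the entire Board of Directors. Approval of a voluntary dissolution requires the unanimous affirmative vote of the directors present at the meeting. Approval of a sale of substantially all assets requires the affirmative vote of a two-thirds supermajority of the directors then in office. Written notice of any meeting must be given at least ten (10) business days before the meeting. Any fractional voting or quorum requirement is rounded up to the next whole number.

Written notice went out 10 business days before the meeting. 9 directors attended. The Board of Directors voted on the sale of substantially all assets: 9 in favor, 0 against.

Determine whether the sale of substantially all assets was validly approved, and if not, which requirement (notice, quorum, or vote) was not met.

Valid — all requirements satisfied.

Notice: 10 business days given; 10 required (10 ≥ 10). Satisfied.
Quorum: 9 present; quorum is 6. Satisfied.
Vote: the sale of substantially all assets requires two-thirds of the directors then in office (13). 2/3 of 13 = 8.67, rounded up to 9, so 9 affirmative votes are needed; 9 voted in favor. Satisfied.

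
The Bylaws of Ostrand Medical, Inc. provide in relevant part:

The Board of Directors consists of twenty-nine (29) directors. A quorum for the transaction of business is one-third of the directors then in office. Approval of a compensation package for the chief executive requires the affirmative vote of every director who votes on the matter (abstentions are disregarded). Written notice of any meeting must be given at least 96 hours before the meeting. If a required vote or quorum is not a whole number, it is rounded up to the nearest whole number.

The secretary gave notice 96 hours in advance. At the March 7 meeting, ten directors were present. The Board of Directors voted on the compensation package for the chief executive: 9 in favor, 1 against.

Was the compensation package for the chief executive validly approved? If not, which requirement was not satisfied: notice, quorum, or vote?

Invalid — vote requirement not satisfied.

Notice: 96 hours given; 96 required (96 ≥ 96). Satisfied.
Quorum: 10 present; quorum is 10. Satisfied.
Vote: the compensation package for the chief executive requires the unanimous vote of the votes cast (10). Unanimous means all 10, so 10 affirmative votes are needed; 9 voted in favor. Not satisfied.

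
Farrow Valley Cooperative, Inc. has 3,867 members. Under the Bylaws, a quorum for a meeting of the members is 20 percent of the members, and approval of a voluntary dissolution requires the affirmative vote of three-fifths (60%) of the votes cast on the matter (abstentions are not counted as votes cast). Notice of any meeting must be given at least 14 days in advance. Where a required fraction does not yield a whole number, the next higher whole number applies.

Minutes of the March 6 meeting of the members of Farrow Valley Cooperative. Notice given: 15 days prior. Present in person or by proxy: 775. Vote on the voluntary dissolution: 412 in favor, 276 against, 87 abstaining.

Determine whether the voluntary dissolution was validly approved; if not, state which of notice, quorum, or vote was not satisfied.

Invalid — vote requirement not satisfied.

Notice: 15 days given; 14 required. Satisfied.
Quorum: 20% of 3,867 = 773.40, rounded up to 774; 775 present. Satisfied.
Vote: requires three-fifths of the votes cast (775 − 87 abstaining = 688); 3/5 of 688 = 412.80, rounded up to 413, so 413 needed; 412 in favor. Not satisfied.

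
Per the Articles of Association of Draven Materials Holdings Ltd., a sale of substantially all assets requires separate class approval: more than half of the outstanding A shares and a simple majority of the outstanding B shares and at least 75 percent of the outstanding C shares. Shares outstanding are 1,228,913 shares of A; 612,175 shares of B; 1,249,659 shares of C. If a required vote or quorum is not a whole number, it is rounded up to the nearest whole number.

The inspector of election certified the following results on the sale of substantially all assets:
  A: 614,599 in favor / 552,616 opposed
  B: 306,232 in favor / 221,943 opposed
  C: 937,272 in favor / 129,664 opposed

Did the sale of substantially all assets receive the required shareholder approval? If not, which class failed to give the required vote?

A: a majority of 1228913 is 614457; 614,457 required, 614,599 in favor — approved.
B: a majority of 612175 is 306088; 306,088 required, 306,232 in favor — approved.
C: 3/4 of 1249659 = 937244.25, rounded up to 937245; 937,245 required, 937,272 in favor — approved.

Approved — every class gave the required vote.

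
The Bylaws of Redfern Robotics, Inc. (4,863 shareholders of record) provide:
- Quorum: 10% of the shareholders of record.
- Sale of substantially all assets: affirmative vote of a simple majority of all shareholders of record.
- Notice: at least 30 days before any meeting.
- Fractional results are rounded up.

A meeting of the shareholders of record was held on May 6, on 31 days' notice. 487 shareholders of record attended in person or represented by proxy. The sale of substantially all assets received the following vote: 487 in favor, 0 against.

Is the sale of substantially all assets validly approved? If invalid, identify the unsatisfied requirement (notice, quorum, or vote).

Invalid — vote requirement not satisfied.

Notice: 31 days given; 30 required. Satisfied.
Quorum: 10% of 4,863 = 486.30, rounded up to 487; 487 present. Satisfied.
Vote: requires a majority of all shareholders of record (4,863); a majority of 4863 is 2432, so 2,432 needed; 487 in favor. Not satisfied.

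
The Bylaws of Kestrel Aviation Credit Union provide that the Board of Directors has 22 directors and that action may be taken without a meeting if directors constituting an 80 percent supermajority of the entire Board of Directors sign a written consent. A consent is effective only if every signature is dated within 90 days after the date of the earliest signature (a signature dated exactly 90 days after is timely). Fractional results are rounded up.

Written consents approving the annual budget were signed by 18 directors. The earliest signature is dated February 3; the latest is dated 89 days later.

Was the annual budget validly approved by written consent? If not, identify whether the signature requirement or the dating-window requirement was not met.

Signatures required: an 80 percent supermajority of 22 — 4/5 of 22 = 17.60, rounded up to 18, so 18 needed; 18 signed. Sufficient.
Dating window: the latest signature is 89 days after the earliest; the limit is 90 days. Within the window.

Effective — both the signature and dating-window requirements are satisfied.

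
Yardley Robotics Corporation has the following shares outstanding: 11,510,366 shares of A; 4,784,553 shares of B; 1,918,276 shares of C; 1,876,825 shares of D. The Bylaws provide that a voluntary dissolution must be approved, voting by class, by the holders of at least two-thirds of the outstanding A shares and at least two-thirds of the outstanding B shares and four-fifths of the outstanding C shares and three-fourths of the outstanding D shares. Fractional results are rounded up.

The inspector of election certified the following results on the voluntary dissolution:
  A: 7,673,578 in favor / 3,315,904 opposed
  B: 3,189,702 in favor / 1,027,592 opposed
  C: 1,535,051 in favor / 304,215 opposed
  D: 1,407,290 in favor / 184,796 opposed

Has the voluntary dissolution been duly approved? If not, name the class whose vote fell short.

Not approved — the D shares did not give the required vote.

A: 2/3 of 11510366 = 7673577.33, rounded up to 7673578; 7,673,578 required, 7,673,578 in favor — approved.
B: 2/3 of 4784553 = 3189702; 3,189,702 required, 3,189,702 in favor — approved.
C: 4/5 of 1918276 = 1534620.80, rounded up to 1534621; 1,534,621 required, 1,535,051 in favor — approved.
D: 3/4 of 1876825 = 1407618.75, rounded up to 1407619; 1,407,619 required, 1,407,290 in favor — not approved.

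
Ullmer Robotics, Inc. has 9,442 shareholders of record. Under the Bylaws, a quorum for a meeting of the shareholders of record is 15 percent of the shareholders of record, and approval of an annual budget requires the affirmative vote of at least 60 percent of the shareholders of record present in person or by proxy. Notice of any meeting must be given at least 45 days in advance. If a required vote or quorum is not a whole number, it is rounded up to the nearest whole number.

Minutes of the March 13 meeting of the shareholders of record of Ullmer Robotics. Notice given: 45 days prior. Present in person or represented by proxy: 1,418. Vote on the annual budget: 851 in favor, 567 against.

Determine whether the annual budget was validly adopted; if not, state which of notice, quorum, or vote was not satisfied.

Notice: 45 days given; 45 required. Satisfied.
Quorum: 15% of 9,442 = 1,416.30, rounded up to 1,417; 1,418 present. Satisfied.
Vote: requires three-fifths of those present (1,418); 3/5 of 1418 = 850.80, rounded up to 851, so 851 needed; 851 in favor. Satisfied.

Valid — all requirements satisfied.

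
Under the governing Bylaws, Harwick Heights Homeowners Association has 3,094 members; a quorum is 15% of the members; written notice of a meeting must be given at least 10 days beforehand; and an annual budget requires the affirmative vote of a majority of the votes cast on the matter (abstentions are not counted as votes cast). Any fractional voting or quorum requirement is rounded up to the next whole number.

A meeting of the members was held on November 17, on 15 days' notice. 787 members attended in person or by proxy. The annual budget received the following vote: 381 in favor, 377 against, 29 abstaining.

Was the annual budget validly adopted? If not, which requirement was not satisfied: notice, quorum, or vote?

Notice: 15 days given; 10 required. Satisfied.
Quorum: 15% of 3,094 = 464.10, rounded up to 465; 787 present. Satisfied.
Vote: requires a majority of the votes cast (787 − 29 abstaining = 758); a majority of 758 is 380, so 380 needed; 381 in favor. Satisfied.

Valid — all requirements satisfied.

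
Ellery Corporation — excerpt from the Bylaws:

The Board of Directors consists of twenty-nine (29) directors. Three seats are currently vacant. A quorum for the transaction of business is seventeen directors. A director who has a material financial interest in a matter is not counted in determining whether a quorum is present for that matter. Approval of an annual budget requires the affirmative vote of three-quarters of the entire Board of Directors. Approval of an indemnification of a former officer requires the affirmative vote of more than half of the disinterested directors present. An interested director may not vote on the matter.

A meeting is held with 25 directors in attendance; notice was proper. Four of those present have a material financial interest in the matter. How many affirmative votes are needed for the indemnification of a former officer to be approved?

The indemnification of a former officer requires a majority of the disinterested directors present (25 − 4 = 21).
A majority of 21 is 11.

11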